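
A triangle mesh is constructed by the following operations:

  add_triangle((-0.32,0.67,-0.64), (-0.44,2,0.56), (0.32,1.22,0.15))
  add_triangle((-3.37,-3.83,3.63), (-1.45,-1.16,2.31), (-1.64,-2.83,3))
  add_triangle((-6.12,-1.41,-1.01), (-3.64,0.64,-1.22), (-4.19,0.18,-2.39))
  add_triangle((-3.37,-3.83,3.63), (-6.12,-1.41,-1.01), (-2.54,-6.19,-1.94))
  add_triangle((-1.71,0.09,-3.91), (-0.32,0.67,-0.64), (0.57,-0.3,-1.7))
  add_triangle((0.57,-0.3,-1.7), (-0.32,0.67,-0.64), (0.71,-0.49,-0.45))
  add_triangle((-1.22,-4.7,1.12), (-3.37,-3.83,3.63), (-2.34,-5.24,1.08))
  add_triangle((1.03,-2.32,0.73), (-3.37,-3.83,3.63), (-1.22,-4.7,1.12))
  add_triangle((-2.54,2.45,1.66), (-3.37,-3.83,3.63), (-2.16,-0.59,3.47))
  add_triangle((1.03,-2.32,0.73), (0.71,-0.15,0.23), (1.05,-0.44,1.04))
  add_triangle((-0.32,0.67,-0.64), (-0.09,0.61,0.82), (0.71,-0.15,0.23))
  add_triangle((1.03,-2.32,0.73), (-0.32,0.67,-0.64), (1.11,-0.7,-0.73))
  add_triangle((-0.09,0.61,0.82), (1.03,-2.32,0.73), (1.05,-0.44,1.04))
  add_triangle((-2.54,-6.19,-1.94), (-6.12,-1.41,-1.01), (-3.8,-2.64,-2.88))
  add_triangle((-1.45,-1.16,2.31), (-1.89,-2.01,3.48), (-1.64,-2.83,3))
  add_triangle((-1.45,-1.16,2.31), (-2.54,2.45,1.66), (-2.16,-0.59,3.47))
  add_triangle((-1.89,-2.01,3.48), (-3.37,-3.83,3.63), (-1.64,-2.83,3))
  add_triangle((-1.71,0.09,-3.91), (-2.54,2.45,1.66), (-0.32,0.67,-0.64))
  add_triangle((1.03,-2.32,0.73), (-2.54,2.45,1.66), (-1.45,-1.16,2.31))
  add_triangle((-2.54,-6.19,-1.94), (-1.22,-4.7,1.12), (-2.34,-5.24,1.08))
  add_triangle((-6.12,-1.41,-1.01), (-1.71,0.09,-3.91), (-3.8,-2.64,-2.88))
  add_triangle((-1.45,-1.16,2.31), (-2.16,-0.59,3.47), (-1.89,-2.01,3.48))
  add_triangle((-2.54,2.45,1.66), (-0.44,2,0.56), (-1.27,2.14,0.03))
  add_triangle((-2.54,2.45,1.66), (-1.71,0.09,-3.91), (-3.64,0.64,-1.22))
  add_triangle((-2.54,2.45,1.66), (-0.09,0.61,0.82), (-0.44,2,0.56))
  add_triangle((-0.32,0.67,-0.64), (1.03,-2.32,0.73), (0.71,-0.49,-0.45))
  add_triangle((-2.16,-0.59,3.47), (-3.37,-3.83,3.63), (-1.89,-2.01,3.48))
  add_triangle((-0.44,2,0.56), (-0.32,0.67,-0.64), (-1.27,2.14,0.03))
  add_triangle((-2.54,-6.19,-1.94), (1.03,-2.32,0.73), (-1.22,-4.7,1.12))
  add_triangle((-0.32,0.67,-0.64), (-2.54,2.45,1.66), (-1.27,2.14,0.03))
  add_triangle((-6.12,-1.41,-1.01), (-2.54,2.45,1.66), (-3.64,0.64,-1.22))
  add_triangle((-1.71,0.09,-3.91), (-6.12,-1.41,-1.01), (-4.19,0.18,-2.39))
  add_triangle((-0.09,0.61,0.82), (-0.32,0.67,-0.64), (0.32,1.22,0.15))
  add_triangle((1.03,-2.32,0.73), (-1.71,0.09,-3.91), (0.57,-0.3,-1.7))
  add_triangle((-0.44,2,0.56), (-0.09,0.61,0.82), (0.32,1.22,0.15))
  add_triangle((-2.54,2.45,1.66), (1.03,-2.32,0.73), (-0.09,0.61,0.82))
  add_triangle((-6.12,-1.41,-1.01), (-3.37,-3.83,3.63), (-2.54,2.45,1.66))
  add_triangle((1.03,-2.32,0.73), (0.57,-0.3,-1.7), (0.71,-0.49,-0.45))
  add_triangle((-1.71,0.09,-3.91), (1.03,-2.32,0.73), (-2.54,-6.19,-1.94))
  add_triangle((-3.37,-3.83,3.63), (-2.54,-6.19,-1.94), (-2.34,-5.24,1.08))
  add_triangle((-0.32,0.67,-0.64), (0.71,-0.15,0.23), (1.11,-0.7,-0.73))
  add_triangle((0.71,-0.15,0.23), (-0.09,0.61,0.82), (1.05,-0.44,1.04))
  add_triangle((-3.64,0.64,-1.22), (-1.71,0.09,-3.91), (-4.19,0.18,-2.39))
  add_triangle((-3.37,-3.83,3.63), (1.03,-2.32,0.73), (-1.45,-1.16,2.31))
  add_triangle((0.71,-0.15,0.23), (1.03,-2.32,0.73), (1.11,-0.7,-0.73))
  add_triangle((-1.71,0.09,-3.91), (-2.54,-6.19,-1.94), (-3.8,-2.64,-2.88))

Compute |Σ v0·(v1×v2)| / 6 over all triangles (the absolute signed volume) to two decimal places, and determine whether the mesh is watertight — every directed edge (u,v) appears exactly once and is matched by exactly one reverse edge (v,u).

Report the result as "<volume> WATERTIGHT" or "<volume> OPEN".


126.08 WATERTIGHT

Per-triangle v0·(v1×v2)/6:
  t1: +0.1733
  t2: -0.7440
  t3: +1.8382
  t4: +28.6687
  t5: +0.5520
  t6: +0.0618
  t7: +2.3996
  t8: +3.8040
  t9: +4.5541
  t10: +0.1639
  t11: +0.0980
  t12: +0.1409
  t13: +0.2714
  t14: +10.1423
  t15: -0.1255
  t16: -0.6876
  t17: +0.8793
  t18: +1.3296
  t19: +0.7548
  t20: +2.4979
  t21: +7.6414
  t22: -0.1325
  t23: +0.6391
  t24: +3.7347
  t25: +0.4474
  t26: -0.0870
  t27: +1.4241
  t28: +0.1877
  t29: +4.2369
  t30: +0.2065
  t31: +5.0531
  t32: +3.3997
  t33: -0.1118
  t34: +1.8143
  t35: +0.1302
  t36: +0.7382
  t37: +19.4359
  t38: +0.2396
  t39: +5.4266
  t40: +4.1048
  t41: +0.1072
  t42: +0.0709
  t43: +1.0010
  t44: +1.9709
  t45: +0.2929
  t46: +7.3384
Σ = +126.0829 → |volume| = 126.08

Directed edges: 138 total, each appears once with its reverse present → watertight.


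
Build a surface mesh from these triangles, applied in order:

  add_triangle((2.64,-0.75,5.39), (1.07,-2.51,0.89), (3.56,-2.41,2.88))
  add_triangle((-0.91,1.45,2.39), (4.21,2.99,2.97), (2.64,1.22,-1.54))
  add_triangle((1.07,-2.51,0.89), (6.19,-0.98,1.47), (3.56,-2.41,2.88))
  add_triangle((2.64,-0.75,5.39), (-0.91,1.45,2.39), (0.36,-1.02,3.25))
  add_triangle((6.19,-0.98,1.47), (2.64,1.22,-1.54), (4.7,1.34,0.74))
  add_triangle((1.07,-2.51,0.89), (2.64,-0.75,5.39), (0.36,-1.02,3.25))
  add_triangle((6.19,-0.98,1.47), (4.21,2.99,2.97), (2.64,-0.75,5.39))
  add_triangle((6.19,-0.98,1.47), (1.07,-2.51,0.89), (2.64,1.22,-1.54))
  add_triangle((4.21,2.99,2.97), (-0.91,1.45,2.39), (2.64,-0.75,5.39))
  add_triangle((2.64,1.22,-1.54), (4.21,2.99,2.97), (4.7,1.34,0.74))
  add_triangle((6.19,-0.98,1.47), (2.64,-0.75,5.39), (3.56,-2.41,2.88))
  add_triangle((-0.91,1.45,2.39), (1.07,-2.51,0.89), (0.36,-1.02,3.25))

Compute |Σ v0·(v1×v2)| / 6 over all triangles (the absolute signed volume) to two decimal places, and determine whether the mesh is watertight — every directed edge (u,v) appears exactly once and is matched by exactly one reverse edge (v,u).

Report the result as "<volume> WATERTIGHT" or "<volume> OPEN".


Per-triangle v0·(v1×v2)/6:
  t1: +3.4628
  t2: +3.6112
  t3: +3.7016
  t4: +3.0338
  t5: +4.0235
  t6: +2.9639
  t7: +18.6426
  t8: +4.1580
  t9: +10.7731
  t10: +3.5863
  t11: +8.3760
  t12: +0.2618
Σ = +66.5947 → |volume| = 66.59

Directed edges: 36 total; 6 unmatched, e.g. (2.64,1.22,-1.54)→(-0.91,1.45,2.39) → open.

66.59 OPEN


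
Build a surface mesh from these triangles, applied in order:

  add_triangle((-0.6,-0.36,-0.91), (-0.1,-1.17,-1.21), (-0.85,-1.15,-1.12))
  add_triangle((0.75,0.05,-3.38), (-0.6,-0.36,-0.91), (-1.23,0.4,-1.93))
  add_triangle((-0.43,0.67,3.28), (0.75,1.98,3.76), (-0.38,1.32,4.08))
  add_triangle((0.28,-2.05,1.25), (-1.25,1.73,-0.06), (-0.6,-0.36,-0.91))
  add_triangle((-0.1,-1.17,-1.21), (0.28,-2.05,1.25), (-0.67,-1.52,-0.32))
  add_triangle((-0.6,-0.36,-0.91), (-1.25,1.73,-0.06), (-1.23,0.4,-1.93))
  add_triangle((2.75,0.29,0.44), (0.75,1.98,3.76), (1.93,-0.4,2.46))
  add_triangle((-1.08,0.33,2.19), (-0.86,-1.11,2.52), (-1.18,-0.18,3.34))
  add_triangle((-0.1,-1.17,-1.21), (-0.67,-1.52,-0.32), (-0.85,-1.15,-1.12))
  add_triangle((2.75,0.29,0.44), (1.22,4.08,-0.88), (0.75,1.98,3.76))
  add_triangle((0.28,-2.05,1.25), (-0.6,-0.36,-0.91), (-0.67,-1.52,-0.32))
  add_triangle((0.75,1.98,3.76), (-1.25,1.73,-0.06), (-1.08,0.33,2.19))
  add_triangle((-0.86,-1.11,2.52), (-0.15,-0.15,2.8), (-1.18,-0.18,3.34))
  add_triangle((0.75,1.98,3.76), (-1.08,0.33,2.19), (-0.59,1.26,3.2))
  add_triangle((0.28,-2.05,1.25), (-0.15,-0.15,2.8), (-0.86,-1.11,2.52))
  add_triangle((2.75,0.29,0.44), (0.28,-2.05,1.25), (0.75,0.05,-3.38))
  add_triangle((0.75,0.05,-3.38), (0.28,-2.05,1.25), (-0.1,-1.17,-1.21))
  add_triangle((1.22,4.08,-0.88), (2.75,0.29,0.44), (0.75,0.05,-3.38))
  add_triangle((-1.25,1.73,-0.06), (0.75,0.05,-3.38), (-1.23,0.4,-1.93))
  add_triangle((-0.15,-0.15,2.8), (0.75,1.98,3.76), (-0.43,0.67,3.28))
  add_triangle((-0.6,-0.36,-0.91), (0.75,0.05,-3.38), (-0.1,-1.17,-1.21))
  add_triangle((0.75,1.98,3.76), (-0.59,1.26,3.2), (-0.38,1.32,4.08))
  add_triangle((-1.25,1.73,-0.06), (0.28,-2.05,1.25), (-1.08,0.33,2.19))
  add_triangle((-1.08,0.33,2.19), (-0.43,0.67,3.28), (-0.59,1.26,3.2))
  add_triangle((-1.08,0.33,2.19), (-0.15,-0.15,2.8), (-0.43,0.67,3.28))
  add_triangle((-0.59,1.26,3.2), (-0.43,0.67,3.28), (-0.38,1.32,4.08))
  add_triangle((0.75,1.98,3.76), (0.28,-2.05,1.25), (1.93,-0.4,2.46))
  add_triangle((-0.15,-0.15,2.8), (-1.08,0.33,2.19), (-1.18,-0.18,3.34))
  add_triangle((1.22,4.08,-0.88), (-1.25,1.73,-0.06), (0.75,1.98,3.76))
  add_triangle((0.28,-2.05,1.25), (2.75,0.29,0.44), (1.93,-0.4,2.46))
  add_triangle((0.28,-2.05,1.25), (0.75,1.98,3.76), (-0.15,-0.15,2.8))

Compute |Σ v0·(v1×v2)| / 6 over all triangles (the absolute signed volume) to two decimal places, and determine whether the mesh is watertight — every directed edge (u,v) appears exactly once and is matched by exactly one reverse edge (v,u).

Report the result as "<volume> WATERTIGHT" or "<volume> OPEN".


41.26 OPEN

Per-triangle v0·(v1×v2)/6:
  t1: +0.0865
  t2: +0.5167
  t3: +0.2280
  t4: +0.6119
  t5: +0.4661
  t6: +0.2249
  t7: +2.8811
  t8: +0.1585
  t9: +0.1762
  t10: +7.5289
  t11: -0.0621
  t12: +2.3132
  t13: +0.4551
  t14: -0.2296
  t15: +0.8288
  t16: +3.3520
  t17: +0.7947
  t18: +6.3530
  t19: +1.3509
  t20: +0.6344
  t21: +0.4591
  t22: +0.3197
  t23: +0.4764
  t24: +0.2738
  t25: +0.3269
  t26: +0.0967
  t27: +2.4102
  t28: +0.2095
  t29: +5.0655
  t30: +1.7170
  t31: +1.2337
Σ = +41.2574 → |volume| = 41.26

Directed edges: 93 total; 9 unmatched, e.g. (-0.85,-1.15,-1.12)→(-0.6,-0.36,-0.91) → open.


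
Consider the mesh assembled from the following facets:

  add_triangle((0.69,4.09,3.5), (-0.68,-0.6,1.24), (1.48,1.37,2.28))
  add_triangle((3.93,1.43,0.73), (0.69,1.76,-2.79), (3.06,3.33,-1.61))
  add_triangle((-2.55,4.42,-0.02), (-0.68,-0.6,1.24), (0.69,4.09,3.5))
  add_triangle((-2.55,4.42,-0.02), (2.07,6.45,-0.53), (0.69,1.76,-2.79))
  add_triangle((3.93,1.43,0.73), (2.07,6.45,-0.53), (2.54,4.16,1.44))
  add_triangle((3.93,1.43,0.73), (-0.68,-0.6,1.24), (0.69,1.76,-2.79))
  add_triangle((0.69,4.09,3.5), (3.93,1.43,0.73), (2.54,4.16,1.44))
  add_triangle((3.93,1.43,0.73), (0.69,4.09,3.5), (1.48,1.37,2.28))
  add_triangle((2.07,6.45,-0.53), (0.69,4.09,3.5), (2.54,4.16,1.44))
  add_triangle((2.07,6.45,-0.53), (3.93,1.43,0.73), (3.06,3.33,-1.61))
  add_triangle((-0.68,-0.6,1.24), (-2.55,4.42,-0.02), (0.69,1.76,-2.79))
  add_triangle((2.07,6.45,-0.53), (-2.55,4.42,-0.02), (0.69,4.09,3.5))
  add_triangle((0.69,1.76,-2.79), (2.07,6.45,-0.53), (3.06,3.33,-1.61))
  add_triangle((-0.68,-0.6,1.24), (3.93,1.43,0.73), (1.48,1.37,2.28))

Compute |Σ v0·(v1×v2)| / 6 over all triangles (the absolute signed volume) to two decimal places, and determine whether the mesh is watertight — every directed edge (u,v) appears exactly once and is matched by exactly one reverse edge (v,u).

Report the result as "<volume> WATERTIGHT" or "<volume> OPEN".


Per-triangle v0·(v1×v2)/6:
  t1: +1.9297
  t2: +2.0837
  t3: +5.4394
  t4: +11.2394
  t5: +5.5509
  t6: -0.6765
  t7: +4.7119
  t8: +3.2054
  t9: +6.1614
  t10: +6.8007
  t11: +0.5486
  t12: +16.1356
  t13: +5.4830
  t14: +1.2072
Σ = +69.8206 → |volume| = 69.82

Directed edges: 42 total, each appears once with its reverse present → watertight.

69.82 WATERTIGHT


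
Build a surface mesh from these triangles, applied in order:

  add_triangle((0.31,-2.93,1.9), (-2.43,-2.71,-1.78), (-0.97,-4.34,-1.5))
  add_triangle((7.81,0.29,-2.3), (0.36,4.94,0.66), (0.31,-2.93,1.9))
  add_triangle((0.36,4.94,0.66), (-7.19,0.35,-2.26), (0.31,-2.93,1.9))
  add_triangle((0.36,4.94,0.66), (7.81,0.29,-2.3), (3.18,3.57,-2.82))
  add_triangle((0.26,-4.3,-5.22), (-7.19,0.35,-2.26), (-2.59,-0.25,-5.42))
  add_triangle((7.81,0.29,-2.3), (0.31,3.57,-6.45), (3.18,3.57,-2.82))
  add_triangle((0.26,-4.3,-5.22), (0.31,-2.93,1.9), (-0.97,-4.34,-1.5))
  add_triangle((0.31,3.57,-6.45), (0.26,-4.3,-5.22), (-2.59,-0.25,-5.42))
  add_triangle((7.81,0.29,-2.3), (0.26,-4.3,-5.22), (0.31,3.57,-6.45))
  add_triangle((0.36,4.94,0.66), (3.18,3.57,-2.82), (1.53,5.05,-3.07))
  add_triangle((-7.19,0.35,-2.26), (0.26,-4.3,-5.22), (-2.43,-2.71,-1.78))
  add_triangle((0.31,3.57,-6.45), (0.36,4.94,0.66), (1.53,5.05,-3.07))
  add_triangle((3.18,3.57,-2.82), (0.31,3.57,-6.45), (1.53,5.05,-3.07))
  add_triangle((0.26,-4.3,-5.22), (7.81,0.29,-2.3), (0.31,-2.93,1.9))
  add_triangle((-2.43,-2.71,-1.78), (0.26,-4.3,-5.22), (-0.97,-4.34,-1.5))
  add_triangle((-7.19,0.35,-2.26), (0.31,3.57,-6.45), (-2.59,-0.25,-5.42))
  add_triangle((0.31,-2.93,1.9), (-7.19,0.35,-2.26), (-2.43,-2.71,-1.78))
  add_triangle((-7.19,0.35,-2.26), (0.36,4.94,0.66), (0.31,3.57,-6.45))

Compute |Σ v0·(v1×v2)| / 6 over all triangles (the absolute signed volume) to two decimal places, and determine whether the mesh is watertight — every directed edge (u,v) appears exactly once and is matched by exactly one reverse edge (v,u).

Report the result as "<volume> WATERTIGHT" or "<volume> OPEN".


Per-triangle v0·(v1×v2)/6:
  t1: +3.2549
  t2: +15.7028
  t3: +12.6187
  t4: +15.5205
  t5: +21.2743
  t6: +19.8469
  t7: +5.1785
  t8: +22.0616
  t9: +59.4949
  t10: +5.8480
  t11: +12.7479
  t12: +6.4734
  t13: +7.9806
  t14: +30.8641
  t15: +5.6720
  t16: +22.7383
  t17: +9.6589
  t18: +41.2461
Σ = +318.1824 → |volume| = 318.18

Directed edges: 54 total, each appears once with its reverse present → watertight.

318.18 WATERTIGHT


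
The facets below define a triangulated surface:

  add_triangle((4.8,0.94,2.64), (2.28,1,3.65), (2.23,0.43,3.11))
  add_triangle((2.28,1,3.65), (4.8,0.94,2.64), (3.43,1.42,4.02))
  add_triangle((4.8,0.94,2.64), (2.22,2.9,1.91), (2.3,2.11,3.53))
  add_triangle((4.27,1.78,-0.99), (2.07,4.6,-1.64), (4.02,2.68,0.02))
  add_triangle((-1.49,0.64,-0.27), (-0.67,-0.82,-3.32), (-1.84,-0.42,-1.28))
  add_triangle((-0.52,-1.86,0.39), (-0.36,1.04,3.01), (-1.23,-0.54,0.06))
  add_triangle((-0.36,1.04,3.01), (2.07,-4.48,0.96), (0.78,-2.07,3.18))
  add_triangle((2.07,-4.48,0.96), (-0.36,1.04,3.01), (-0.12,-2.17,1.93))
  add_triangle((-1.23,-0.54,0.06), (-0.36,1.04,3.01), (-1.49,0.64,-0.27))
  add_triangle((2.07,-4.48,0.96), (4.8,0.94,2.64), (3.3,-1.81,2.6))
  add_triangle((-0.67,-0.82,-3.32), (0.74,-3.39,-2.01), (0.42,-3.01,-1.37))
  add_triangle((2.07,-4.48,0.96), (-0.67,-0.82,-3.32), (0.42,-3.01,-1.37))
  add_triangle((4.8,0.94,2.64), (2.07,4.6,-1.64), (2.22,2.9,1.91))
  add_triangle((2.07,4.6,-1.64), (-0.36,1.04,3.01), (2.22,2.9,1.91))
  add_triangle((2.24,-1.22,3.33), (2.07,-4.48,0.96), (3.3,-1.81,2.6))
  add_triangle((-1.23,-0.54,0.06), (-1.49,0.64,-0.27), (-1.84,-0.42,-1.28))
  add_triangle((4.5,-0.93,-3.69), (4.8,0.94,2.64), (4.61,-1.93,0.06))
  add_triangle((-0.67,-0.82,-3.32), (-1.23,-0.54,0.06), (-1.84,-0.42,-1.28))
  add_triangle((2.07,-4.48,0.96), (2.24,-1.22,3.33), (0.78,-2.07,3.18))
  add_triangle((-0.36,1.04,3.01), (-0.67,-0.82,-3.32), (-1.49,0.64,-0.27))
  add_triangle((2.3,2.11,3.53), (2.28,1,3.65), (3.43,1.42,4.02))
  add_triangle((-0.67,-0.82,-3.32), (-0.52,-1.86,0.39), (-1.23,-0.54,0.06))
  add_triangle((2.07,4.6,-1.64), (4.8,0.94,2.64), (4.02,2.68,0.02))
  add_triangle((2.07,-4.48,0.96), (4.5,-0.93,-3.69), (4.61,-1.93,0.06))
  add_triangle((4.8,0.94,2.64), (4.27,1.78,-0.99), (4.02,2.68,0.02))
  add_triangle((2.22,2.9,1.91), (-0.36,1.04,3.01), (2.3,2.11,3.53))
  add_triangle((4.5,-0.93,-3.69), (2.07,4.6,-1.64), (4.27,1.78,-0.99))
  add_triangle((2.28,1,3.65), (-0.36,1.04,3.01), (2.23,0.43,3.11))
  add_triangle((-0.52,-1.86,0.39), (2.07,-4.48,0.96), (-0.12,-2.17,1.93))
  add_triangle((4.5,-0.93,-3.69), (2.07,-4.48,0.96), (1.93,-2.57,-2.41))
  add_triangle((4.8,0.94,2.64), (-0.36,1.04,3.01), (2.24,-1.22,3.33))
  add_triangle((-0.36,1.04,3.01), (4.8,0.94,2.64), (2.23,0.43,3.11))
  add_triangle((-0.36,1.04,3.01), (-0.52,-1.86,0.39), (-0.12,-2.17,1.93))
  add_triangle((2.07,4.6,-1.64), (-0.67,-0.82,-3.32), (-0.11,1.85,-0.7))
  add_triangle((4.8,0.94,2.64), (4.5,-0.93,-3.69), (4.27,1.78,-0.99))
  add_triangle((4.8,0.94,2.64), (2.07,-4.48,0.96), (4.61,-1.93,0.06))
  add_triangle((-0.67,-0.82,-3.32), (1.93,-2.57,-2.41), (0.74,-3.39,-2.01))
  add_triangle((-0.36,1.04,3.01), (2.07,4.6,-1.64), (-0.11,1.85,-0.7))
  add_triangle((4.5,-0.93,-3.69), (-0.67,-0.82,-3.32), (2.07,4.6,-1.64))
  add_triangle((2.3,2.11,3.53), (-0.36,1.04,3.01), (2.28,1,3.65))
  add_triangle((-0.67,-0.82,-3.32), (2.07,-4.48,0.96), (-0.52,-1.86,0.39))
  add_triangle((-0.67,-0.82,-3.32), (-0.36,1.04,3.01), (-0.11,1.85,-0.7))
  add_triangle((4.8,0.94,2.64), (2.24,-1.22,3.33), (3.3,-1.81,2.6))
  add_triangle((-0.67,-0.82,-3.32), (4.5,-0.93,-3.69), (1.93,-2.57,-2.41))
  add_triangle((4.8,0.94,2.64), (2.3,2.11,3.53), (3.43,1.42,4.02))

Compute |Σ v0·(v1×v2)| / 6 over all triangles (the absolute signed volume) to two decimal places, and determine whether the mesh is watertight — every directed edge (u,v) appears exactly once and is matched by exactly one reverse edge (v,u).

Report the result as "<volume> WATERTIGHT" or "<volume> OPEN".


146.86 OPEN

Per-triangle v0·(v1×v2)/6:
  t1: +0.8469
  t2: +0.4896
  t3: +3.5523
  t4: +3.3611
  t5: +0.7010
  t6: +1.0905
  t7: -0.6722
  t8: +2.8418
  t9: +0.8781
  t10: +3.4188
  t11: +0.5785
  t12: -0.9558
  t13: +7.7918
  t14: +4.2404
  t15: +2.8760
  t16: +0.3362
  t17: +10.3843
  t18: +0.4142
  t19: +3.8293
  t20: -0.1427
  t21: +0.6204
  t22: +1.1608
  t23: +3.1451
  t24: +9.7232
  t25: +3.4009
  t26: +1.9655
  t27: +9.3555
  t28: +0.5375
  t29: +1.5161
  t30: +6.8418
  t31: +6.1207
  t32: -1.6905
  t33: +0.7846
  t34: +2.6009
  t35: +9.4923
  t36: +9.2705
  t37: +2.6170
  t38: +2.4686
  t39: +14.5497
  t40: +1.5700
  t41: +3.5938
  t42: +1.0880
  t43: +3.0809
  t44: +5.7060
  t45: +1.4767
Σ = +146.8556 → |volume| = 146.86

Directed edges: 135 total; 7 unmatched, e.g. (0.78,-2.07,3.18)→(-0.36,1.04,3.01) → open.


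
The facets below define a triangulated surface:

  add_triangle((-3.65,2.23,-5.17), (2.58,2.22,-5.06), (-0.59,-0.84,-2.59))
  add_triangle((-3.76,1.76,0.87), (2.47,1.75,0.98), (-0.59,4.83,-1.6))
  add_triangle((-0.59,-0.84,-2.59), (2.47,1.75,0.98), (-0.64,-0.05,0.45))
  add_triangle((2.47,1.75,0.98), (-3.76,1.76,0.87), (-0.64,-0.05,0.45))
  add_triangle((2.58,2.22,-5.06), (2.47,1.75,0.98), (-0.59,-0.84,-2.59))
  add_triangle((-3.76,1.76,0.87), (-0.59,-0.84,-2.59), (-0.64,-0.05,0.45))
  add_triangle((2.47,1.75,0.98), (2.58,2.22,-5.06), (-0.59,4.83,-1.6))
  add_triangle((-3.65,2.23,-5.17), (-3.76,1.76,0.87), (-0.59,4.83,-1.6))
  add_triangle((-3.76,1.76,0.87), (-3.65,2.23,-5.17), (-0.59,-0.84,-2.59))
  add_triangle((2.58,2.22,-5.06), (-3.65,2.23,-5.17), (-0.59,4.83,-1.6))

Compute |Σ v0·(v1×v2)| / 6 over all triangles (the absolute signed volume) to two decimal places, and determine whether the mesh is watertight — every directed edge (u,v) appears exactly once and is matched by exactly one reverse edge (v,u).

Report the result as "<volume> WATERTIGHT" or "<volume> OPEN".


77.42 WATERTIGHT

Per-triangle v0·(v1×v2)/6:
  t1: +10.4154
  t2: +7.5902
  t3: -0.2690
  t4: +0.8897
  t5: +1.4371
  t6: +0.8085
  t7: +12.9228
  t8: +16.5964
  t9: +5.0980
  t10: +21.9291
Σ = +77.4182 → |volume| = 77.42

Directed edges: 30 total, each appears once with its reverse present → watertight.


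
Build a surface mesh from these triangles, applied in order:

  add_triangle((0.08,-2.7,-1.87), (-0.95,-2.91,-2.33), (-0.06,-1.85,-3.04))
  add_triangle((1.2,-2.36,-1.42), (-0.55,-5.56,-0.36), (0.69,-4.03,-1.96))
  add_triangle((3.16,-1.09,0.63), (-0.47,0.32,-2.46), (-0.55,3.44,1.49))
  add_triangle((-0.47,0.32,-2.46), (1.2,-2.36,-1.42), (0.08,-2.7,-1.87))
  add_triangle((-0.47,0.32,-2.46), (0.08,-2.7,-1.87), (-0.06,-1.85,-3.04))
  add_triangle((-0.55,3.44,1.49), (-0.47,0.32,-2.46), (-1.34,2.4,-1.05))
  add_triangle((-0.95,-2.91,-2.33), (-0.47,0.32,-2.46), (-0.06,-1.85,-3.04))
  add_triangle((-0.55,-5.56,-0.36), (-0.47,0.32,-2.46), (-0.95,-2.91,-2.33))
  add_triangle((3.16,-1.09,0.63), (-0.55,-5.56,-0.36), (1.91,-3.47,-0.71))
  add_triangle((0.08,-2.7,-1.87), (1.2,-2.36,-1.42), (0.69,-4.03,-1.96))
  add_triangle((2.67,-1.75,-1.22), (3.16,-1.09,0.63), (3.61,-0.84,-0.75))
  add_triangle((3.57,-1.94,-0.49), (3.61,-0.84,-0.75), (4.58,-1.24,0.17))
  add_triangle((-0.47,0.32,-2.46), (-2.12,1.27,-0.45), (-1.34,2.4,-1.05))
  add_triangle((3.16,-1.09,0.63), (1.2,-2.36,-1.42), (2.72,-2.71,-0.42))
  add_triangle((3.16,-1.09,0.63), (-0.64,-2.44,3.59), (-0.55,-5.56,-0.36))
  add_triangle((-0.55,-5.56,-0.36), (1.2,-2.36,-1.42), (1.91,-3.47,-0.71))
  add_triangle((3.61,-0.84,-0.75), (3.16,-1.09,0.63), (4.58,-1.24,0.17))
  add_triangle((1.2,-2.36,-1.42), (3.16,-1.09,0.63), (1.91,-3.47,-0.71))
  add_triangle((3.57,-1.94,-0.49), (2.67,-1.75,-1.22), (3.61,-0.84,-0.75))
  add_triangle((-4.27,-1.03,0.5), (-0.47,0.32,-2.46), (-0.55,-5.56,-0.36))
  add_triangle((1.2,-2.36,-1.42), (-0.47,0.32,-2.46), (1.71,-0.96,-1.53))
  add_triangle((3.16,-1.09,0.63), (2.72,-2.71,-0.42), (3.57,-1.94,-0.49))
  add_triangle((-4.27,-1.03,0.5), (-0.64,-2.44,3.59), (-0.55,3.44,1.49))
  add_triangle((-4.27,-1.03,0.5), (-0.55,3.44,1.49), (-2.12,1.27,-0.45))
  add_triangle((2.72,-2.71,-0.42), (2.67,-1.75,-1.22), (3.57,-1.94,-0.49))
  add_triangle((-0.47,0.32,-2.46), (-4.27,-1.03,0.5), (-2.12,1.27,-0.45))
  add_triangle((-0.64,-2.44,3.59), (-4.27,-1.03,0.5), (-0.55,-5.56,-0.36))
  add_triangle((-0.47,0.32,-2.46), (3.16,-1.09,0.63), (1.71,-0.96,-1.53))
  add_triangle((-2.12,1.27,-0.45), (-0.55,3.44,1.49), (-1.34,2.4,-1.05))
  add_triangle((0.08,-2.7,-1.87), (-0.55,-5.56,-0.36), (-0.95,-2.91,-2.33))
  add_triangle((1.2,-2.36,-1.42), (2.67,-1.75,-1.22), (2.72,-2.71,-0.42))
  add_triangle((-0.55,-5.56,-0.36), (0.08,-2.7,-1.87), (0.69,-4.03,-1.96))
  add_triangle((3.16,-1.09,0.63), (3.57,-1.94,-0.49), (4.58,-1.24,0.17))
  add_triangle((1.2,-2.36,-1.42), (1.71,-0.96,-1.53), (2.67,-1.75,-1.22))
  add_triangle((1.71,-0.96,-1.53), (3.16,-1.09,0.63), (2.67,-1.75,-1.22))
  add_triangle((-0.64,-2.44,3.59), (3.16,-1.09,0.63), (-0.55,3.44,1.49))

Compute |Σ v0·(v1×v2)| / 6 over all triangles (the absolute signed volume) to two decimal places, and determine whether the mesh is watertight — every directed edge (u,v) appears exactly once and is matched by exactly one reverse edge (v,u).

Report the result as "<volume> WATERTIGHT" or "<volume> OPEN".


Per-triangle v0·(v1×v2)/6:
  t1: +0.8038
  t2: +0.9786
  t3: +4.1837
  t4: +1.3192
  t5: -0.2259
  t6: +0.9230
  t7: +1.1509
  t8: -0.5266
  t9: +2.9325
  t10: +0.3676
  t11: -1.0157
  t12: +0.7221
  t13: +1.3216
  t14: -0.5620
  t15: +11.6084
  t16: +2.0013
  t17: -0.1044
  t18: +1.3386
  t19: +0.6150
  t20: +9.8451
  t21: +1.3899
  t22: +0.7623
  t23: +11.2561
  t24: +3.5826
  t25: +0.6173
  t26: +2.9731
  t27: +14.2671
  t28: +0.6169
  t29: +1.7482
  t30: +1.7289
  t31: +0.9358
  t32: +1.1636
  t33: +0.4924
  t34: +0.5866
  t35: +0.4753
  t36: +8.6055
Σ = +88.8782 → |volume| = 88.88

Directed edges: 108 total, each appears once with its reverse present → watertight.

88.88 WATERTIGHT


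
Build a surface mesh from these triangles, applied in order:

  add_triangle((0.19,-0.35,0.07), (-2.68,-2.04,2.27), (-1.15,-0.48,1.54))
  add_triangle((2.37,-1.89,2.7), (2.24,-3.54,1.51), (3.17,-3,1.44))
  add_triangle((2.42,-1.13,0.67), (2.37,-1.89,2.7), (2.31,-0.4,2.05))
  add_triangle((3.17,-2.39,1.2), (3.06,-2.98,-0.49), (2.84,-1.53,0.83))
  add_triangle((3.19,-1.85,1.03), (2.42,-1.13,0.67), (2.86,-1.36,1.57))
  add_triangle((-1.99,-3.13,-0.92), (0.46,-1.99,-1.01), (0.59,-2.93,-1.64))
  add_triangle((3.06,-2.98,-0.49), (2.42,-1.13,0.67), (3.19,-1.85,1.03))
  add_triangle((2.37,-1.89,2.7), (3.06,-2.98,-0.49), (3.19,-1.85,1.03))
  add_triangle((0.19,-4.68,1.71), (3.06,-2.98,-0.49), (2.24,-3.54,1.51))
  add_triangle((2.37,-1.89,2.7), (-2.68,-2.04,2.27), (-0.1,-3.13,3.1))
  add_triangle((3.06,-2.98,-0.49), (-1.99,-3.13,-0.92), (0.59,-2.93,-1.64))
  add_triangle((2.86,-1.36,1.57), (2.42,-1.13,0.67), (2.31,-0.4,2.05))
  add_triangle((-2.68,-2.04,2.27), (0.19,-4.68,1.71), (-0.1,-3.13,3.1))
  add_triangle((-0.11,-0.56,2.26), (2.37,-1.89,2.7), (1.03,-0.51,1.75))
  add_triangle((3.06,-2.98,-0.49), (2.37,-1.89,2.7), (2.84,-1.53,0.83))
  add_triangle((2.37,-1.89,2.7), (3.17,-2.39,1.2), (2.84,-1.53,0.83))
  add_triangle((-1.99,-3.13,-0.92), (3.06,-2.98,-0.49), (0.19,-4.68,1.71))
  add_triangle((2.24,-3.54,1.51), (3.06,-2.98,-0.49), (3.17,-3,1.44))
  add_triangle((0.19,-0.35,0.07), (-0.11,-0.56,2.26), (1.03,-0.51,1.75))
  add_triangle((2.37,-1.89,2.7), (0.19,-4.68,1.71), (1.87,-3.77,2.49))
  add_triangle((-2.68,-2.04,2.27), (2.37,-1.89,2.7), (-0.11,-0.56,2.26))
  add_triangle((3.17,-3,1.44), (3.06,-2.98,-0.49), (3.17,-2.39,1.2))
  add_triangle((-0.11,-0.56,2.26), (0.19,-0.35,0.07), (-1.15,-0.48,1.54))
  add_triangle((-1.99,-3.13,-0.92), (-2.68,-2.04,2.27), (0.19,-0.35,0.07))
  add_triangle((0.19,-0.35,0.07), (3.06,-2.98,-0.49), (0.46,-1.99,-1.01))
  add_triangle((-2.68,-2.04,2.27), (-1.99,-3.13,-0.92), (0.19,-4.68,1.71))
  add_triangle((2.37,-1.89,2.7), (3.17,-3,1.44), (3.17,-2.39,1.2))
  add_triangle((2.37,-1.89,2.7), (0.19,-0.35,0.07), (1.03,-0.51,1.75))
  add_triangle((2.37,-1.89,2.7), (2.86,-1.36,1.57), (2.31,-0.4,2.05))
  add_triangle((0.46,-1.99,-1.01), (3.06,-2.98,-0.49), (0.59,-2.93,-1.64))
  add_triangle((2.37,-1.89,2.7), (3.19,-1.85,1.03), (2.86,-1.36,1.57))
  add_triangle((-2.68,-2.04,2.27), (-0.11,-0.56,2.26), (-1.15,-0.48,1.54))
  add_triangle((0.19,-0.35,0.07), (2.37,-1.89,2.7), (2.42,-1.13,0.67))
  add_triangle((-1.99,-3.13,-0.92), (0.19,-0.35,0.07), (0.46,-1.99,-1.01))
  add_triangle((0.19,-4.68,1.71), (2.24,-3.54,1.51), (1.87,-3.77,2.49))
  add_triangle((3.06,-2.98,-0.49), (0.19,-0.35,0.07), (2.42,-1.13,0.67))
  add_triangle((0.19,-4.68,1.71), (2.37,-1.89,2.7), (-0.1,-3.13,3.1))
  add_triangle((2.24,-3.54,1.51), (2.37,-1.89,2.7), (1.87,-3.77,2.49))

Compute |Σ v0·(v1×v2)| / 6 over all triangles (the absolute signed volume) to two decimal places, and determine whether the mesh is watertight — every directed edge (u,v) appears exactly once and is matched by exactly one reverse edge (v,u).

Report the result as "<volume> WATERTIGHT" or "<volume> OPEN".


Per-triangle v0·(v1×v2)/6:
  t1: -0.1658
  t2: +1.3099
  t3: -1.0051
  t4: +0.6194
  t5: +0.1117
  t6: -0.1570
  t7: +0.2863
  t8: +1.6451
  t9: +3.0780
  t10: +1.4460
  t11: +2.5067
  t12: +0.2270
  t13: +3.9459
  t14: +0.4409
  t15: -1.6669
  t16: +0.5688
  t17: +7.3380
  t18: +1.4325
  t19: -0.1342
  t20: +0.7011
  t21: +2.5738
  t22: +0.6166
  t23: -0.1419
  t24: -0.7423
  t25: -0.1578
  t26: +6.9648
  t27: +0.5679
  t28: -0.0272
  t29: +0.7502
  t30: -0.0907
  t31: +0.4844
  t32: +0.5031
  t33: -0.2099
  t34: -0.2471
  t35: +1.5291
  t36: -0.1518
  t37: +3.8553
  t38: +1.1869
Σ = +39.7917 → |volume| = 39.79

Directed edges: 114 total, each appears once with its reverse present → watertight.

39.79 WATERTIGHT


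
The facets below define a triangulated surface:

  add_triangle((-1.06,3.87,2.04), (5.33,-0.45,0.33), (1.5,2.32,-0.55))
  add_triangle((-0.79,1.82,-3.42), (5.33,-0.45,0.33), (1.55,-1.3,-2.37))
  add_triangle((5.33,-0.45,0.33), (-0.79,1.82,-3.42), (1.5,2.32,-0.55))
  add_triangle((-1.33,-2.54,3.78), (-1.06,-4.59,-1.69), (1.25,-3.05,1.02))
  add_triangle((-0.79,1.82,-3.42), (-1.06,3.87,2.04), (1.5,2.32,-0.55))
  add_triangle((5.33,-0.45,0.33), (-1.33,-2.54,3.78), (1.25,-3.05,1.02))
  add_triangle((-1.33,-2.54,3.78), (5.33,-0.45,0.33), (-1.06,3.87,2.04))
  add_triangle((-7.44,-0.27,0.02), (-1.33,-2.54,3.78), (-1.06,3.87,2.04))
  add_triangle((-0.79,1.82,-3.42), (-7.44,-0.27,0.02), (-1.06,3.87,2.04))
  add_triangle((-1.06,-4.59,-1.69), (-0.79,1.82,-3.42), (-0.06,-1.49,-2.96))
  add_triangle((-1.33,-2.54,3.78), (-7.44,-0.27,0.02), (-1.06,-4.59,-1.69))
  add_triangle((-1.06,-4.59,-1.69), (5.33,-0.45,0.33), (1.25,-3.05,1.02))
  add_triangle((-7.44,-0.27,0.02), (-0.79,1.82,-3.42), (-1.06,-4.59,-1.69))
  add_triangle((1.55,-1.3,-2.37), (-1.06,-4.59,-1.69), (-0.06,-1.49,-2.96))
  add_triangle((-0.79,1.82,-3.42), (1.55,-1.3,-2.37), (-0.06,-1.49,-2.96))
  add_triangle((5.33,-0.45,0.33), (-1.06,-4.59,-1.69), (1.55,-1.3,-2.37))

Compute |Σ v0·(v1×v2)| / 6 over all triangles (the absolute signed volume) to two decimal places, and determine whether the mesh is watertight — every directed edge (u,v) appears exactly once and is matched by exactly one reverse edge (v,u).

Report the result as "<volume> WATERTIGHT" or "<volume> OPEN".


182.05 WATERTIGHT

Per-triangle v0·(v1×v2)/6:
  t1: +6.7354
  t2: +7.3419
  t3: +6.3256
  t4: +8.2684
  t5: +6.3654
  t6: +7.8817
  t7: +17.9322
  t8: +24.5967
  t9: +21.2552
  t10: +3.1216
  t11: +26.5442
  t12: +8.1672
  t13: +23.1947
  t14: +3.0021
  t15: +2.7540
  t16: +8.5639
Σ = +182.0502 → |volume| = 182.05

Directed edges: 48 total, each appears once with its reverse present → watertight.


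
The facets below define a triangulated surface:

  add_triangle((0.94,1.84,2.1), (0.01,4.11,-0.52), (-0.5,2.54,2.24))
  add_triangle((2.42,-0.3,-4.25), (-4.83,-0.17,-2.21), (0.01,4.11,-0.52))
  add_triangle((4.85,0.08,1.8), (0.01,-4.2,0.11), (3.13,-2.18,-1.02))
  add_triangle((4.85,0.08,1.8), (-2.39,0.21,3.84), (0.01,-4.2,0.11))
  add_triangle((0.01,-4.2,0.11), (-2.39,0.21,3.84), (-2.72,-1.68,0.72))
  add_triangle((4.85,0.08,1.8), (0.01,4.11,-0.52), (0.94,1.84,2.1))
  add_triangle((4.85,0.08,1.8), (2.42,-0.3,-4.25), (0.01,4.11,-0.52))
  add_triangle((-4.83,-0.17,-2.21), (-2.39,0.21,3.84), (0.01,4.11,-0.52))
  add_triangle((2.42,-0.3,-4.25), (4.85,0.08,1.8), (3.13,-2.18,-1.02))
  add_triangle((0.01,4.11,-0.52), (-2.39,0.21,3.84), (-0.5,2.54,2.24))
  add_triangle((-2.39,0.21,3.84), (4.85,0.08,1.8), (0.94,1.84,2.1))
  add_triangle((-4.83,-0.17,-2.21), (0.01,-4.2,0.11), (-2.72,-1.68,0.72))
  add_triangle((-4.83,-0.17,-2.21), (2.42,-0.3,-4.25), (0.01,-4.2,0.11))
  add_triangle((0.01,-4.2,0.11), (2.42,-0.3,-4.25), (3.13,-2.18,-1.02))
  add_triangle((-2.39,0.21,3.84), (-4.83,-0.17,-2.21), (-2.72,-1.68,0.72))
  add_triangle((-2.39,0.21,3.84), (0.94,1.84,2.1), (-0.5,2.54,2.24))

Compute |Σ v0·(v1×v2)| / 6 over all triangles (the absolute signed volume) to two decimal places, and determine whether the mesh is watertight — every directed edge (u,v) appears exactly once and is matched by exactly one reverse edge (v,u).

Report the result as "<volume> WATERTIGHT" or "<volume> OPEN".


Per-triangle v0·(v1×v2)/6:
  t1: +2.4503
  t2: +17.8860
  t3: +7.5987
  t4: +16.0703
  t5: +6.2019
  t6: +6.5898
  t7: +17.2466
  t8: +16.4457
  t9: +8.6873
  t10: +2.8536
  t11: +6.6183
  t12: +6.5083
  t13: +18.1472
  t14: +7.4894
  t15: +6.7571
  t16: +2.4894
Σ = +150.0399 → |volume| = 150.04

Directed edges: 48 total, each appears once with its reverse present → watertight.

150.04 WATERTIGHT


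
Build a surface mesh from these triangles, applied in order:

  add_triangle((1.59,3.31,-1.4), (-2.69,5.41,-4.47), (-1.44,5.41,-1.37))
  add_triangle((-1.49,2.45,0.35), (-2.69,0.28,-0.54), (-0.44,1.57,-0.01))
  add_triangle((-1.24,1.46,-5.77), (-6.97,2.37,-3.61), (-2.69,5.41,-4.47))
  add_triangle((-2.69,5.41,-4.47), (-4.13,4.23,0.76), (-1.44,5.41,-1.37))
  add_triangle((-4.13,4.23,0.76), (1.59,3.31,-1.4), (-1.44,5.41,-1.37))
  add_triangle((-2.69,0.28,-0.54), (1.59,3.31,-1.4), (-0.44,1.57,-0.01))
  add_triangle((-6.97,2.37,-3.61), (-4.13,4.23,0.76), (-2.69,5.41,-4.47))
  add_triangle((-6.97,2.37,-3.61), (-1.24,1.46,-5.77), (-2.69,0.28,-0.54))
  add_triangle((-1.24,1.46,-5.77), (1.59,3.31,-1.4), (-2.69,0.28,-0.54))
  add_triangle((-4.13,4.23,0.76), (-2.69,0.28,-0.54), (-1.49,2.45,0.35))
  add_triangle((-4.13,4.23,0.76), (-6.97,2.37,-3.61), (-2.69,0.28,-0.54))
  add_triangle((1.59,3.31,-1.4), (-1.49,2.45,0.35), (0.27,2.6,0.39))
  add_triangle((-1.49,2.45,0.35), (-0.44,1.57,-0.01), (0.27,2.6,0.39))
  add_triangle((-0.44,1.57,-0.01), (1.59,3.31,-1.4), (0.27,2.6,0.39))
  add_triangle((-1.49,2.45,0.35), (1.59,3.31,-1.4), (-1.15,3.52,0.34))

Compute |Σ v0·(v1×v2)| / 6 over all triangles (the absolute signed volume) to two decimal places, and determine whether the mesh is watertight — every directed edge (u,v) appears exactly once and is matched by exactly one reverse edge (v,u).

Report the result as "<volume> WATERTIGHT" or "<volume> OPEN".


66.90 OPEN

Per-triangle v0·(v1×v2)/6:
  t1: +7.5401
  t2: -0.3630
  t3: +23.0662
  t4: +10.4608
  t5: +2.5582
  t6: -1.2969
  t7: +25.2386
  t8: +2.7514
  t9: -7.5770
  t10: -0.5291
  t11: +4.9382
  t12: +1.4430
  t13: -0.1810
  t14: -0.6282
  t15: -0.5181
Σ = +66.9035 → |volume| = 66.90

Directed edges: 45 total; 7 unmatched, e.g. (1.59,3.31,-1.4)→(-2.69,5.41,-4.47) → open.


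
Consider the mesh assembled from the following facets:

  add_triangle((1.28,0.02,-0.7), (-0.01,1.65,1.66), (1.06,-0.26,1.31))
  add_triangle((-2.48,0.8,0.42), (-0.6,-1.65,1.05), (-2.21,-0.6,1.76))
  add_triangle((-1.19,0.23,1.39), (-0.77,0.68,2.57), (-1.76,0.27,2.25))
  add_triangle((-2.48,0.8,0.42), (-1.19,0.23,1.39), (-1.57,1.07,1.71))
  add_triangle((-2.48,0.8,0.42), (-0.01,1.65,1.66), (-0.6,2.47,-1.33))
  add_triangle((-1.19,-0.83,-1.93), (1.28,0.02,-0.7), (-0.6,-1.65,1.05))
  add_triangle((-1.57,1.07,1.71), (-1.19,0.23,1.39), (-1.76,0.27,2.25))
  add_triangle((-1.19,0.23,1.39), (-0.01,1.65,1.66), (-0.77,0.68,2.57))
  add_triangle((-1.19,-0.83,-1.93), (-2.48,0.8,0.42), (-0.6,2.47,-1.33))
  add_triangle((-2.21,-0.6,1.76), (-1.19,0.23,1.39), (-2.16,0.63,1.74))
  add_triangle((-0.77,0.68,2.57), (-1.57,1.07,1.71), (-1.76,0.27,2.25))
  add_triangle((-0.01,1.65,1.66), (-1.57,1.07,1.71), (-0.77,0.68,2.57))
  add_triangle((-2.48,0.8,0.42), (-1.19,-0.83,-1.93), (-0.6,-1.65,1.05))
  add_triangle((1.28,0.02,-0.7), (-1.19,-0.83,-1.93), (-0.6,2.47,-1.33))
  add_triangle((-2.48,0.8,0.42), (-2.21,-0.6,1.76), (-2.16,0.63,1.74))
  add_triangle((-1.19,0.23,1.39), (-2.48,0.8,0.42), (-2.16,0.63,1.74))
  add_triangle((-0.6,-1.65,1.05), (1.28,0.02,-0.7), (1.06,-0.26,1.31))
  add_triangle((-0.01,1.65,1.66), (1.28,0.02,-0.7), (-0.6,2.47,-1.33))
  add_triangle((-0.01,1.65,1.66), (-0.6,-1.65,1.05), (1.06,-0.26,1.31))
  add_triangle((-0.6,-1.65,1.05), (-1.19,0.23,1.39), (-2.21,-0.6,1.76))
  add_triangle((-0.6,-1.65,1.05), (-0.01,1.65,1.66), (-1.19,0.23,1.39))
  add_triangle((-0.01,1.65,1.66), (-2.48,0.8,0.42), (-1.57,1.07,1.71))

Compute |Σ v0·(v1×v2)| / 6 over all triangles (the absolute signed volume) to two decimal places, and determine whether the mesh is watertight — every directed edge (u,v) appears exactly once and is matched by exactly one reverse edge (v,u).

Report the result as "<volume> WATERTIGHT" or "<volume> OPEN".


Per-triangle v0·(v1×v2)/6:
  t1: +0.7629
  t2: +0.5413
  t3: -0.0437
  t4: +0.3687
  t5: +2.5348
  t6: +1.0282
  t7: +0.0278
  t8: -0.3724
  t9: +2.7239
  t10: +0.1941
  t11: +0.4346
  t12: +0.6774
  t13: +2.1001
  t14: +1.6521
  t15: +0.7075
  t16: -0.0546
  t17: +0.6188
  t18: +1.4589
  t19: +1.0524
  t20: +0.3588
  t21: +0.6915
  t22: +0.5967
Σ = +18.0597 → |volume| = 18.06

Directed edges: 66 total, each appears once with its reverse present → watertight.

18.06 WATERTIGHT


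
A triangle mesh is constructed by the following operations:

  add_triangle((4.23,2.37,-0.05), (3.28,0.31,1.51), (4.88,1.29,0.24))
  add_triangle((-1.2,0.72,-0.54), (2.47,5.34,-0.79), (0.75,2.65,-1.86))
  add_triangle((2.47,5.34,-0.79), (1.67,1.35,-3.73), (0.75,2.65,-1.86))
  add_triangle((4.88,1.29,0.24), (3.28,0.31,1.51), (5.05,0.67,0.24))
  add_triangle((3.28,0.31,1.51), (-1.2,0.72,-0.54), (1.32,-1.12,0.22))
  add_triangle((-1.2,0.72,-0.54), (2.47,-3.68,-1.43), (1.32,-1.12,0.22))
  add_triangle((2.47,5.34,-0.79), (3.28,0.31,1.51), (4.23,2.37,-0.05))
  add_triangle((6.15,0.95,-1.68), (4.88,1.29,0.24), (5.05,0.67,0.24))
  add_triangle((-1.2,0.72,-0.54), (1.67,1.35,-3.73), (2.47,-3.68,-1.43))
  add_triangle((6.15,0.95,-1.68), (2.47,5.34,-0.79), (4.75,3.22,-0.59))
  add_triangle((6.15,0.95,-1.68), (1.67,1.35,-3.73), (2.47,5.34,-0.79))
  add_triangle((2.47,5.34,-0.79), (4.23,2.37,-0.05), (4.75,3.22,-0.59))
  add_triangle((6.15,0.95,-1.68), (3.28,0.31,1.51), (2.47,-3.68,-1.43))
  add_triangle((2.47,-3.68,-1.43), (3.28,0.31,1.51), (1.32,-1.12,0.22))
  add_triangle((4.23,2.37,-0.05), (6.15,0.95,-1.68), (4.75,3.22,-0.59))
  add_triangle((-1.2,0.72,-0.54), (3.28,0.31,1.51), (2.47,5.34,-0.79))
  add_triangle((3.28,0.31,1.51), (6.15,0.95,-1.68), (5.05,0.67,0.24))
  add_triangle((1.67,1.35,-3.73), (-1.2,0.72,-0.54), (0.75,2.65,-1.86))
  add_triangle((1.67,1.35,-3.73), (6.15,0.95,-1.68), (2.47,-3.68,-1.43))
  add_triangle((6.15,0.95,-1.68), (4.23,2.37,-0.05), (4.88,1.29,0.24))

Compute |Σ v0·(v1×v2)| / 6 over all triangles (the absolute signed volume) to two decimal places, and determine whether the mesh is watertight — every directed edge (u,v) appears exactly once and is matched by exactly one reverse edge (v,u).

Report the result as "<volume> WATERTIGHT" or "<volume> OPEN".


67.83 WATERTIGHT

Per-triangle v0·(v1×v2)/6:
  t1: +1.2563
  t2: +1.8193
  t3: +2.8608
  t4: +0.7332
  t5: -0.1682
  t6: +0.0023
  t7: +3.5002
  t8: +1.0676
  t9: +3.1656
  t10: +3.8899
  t11: +16.5098
  t12: +1.1893
  t13: +10.1686
  t14: +0.9174
  t15: +1.5724
  t16: +0.9127
  t17: +0.0550
  t18: +1.7448
  t19: +14.4745
  t20: +2.1603
Σ = +67.8317 → |volume| = 67.83

Directed edges: 60 total, each appears once with its reverse present → watertight.


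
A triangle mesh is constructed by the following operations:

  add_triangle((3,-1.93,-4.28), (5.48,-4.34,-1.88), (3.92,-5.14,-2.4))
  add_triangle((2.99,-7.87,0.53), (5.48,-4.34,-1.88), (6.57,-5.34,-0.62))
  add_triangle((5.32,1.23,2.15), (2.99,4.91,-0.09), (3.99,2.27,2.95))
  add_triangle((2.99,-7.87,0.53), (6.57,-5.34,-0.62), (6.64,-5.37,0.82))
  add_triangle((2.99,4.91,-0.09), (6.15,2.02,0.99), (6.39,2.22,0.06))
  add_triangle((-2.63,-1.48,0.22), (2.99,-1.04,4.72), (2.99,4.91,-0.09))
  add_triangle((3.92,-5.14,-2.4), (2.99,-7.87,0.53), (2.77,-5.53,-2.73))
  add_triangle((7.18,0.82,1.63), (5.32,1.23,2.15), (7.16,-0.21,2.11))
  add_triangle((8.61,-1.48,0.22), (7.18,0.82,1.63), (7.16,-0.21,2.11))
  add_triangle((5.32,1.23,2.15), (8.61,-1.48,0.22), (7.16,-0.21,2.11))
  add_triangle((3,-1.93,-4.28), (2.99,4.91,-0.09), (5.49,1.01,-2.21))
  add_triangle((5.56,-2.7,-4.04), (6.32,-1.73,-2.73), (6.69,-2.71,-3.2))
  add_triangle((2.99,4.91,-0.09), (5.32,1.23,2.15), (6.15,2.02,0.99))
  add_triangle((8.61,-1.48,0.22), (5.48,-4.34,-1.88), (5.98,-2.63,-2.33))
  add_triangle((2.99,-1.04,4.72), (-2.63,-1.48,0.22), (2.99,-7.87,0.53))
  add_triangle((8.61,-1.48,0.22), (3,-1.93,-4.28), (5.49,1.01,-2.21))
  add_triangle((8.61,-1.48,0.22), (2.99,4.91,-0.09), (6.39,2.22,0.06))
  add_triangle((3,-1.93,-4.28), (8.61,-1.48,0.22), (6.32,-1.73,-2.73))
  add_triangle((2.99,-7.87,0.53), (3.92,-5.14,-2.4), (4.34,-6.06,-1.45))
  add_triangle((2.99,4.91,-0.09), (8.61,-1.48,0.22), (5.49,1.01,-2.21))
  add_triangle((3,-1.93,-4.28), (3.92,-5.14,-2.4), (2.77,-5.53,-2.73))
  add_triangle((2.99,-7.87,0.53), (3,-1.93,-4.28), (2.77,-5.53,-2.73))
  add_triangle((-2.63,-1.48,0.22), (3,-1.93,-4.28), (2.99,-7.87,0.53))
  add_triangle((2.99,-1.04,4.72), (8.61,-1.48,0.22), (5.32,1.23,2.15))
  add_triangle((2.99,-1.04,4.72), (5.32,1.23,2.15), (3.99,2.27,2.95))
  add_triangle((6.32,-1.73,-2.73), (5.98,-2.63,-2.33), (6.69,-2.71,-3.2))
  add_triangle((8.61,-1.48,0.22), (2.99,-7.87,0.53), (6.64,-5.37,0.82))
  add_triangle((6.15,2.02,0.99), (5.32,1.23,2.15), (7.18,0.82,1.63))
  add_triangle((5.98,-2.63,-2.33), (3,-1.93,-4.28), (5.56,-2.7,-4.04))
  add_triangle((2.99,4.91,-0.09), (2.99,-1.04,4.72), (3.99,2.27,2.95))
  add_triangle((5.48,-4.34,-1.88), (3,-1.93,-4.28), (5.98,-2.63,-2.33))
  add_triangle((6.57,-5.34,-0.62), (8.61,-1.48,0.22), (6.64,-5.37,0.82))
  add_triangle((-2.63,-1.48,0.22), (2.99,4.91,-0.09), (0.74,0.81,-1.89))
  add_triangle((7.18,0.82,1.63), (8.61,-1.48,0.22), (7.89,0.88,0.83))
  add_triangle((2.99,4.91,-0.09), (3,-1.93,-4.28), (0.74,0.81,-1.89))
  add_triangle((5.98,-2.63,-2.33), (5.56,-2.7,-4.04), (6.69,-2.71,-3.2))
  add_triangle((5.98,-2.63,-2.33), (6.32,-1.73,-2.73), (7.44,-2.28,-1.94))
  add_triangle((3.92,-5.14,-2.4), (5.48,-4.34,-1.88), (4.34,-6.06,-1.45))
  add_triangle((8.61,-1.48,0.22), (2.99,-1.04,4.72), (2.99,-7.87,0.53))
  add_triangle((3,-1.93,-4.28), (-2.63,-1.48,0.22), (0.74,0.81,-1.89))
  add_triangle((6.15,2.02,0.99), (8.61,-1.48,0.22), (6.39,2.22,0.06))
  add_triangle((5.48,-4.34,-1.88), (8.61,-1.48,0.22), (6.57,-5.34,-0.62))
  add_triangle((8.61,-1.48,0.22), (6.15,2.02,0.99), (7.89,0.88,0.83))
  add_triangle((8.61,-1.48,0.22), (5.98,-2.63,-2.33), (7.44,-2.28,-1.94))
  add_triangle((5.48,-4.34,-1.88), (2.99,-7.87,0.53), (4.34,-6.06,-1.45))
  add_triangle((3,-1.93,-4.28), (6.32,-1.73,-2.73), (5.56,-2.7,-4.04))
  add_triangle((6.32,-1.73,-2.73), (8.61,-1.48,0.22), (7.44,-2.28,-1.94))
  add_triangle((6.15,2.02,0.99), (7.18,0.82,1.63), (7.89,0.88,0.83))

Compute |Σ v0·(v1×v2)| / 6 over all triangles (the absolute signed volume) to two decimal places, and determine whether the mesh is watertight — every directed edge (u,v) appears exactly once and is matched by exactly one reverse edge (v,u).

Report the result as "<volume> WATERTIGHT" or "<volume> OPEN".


271.74 WATERTIGHT

Per-triangle v0·(v1×v2)/6:
  t1: +6.4732
  t2: +8.0165
  t3: +6.5543
  t4: +8.6407
  t5: +3.8289
  t6: +7.2222
  t7: +5.5953
  t8: +1.5197
  t9: +3.5616
  t10: -2.9800
  t11: +9.7276
  t12: +1.1315
  t13: +4.9052
  t14: +7.4625
  t15: +19.8800
  t16: +16.9841
  t17: -0.0115
  t18: -1.8445
  t19: +2.5453
  t20: +17.8266
  t21: +4.3832
  t22: -5.3543
  t23: +18.1078
  t24: +15.8102
  t25: +6.2488
  t26: +0.5587
  t27: -4.1124
  t28: +1.7882
  t29: +0.3504
  t30: +1.1611
  t31: +6.1394
  t32: +8.7104
  t33: +2.6138
  t34: +2.7896
  t35: +5.5356
  t36: +0.5844
  t37: +1.2675
  t38: +2.6001
  t39: +48.6751
  t40: +3.5944
  t41: +4.4220
  t42: +8.3638
  t43: +0.1022
  t44: +1.3303
  t45: +3.5314
  t46: +1.7895
  t47: +2.1865
  t48: +1.5258
Σ = +271.7429 → |volume| = 271.74

Directed edges: 144 total, each appears once with its reverse present → watertight.
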